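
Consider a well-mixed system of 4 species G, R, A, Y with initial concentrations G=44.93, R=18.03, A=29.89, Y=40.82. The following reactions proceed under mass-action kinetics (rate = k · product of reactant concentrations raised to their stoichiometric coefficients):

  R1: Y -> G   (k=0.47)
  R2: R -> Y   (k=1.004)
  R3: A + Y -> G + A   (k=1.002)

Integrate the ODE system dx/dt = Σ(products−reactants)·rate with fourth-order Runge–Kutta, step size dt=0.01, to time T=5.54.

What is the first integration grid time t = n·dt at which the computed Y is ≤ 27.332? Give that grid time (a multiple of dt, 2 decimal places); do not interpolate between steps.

RK4 with dt=0.01: 554 steps to T=5.54. Trajectory (selected grid times):
t=0.00: G=44.93 R=18.03 A=29.89 Y=40.82
t=0.01: G=55.66 R=17.85 A=29.89 Y=30.27
t=0.02: G=63.62 R=17.67 A=29.89 Y=22.48
t=0.62: G=93.77 R=9.68 A=29.89 Y=0.33
t=1.23: G=98.36 R=5.24 A=29.89 Y=0.18
t=1.85: G=100.87 R=2.81 A=29.89 Y=0.10
t=2.46: G=102.20 R=1.53 A=29.89 Y=0.05
t=3.08: G=102.93 R=0.82 A=29.89 Y=0.03
t=3.69: G=103.32 R=0.44 A=29.89 Y=0.02
t=4.31: G=103.53 R=0.24 A=29.89 Y=0.01
t=4.92: G=103.65 R=0.13 A=29.89 Y=0.00
t=5.54: G=103.71 R=0.07 A=29.89 Y=0.00
Y(0.01)=30.270 > 27.332 but Y(0.02)=22.485 ≤ 27.332, so the first grid time is t=0.02.

Threshold first reached at t = 0.02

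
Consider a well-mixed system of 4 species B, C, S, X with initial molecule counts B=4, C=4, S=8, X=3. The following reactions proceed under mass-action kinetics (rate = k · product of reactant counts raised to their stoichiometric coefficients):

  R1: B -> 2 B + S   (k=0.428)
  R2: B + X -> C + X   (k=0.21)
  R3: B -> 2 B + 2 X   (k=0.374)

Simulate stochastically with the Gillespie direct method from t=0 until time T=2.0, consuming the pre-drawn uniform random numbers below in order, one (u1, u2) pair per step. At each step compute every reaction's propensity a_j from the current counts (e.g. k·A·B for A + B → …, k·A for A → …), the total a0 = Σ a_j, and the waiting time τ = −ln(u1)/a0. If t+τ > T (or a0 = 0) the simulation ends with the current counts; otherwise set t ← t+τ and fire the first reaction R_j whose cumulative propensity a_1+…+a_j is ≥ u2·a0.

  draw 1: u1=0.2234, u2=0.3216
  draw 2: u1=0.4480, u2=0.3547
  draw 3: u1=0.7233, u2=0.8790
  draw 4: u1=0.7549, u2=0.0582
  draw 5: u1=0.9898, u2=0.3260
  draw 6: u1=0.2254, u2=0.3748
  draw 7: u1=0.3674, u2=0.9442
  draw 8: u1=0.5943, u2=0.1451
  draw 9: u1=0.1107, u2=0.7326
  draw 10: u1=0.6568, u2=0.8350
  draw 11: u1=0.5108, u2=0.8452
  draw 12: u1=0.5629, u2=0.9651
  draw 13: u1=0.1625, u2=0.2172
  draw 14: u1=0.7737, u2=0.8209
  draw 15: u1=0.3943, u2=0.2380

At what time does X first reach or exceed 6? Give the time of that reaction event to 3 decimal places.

t=0.000: B=4 C=4 S=8 X=3
Draw 1: a1=1.712, a2=2.520, a3=1.496, a0=5.728; τ=−ln(0.2234)/5.728=0.262 → t=0.262; u2·a0=0.3216·5.728=1.842; a1=1.712 < 1.842 ≤ a1+a2=4.232 → R2 fires; B=3 C=5 S=8 X=3
Draw 2: a1=1.284, a2=1.890, a3=1.122, a0=4.296; τ=−ln(0.4480)/4.296=0.187 → t=0.449; u2·a0=0.3547·4.296=1.524; a1=1.284 < 1.524 ≤ a1+a2=3.174 → R2 fires; B=2 C=6 S=8 X=3
Draw 3: a1=0.856, a2=1.260, a3=0.748, a0=2.864; τ=−ln(0.7233)/2.864=0.113 → t=0.562; u2·a0=0.8790·2.864=2.517; a1+a2=2.116 < 2.517 ≤ a1+…+a3=2.864 → R3 fires; B=3 C=6 S=8 X=5
Draw 4: a1=1.284, a2=3.150, a3=1.122, a0=5.556; τ=−ln(0.7549)/5.556=0.051 → t=0.612; u2·a0=0.0582·5.556=0.323 ≤ a1=1.284 → R1 fires; B=4 C=6 S=9 X=5
Draw 5: a1=1.712, a2=4.200, a3=1.496, a0=7.408; τ=−ln(0.9898)/7.408=0.001 → t=0.614; u2·a0=0.3260·7.408=2.415; a1=1.712 < 2.415 ≤ a1+a2=5.912 → R2 fires; B=3 C=7 S=9 X=5
Draw 6: a1=1.284, a2=3.150, a3=1.122, a0=5.556; τ=−ln(0.2254)/5.556=0.268 → t=0.882; u2·a0=0.3748·5.556=2.082; a1=1.284 < 2.082 ≤ a1+a2=4.434 → R2 fires; B=2 C=8 S=9 X=5
Draw 7: a1=0.856, a2=2.100, a3=0.748, a0=3.704; τ=−ln(0.3674)/3.704=0.270 → t=1.152; u2·a0=0.9442·3.704=3.497; a1+a2=2.956 < 3.497 ≤ a1+…+a3=3.704 → R3 fires; B=3 C=8 S=9 X=7
Draw 8: a1=1.284, a2=4.410, a3=1.122, a0=6.816; τ=−ln(0.5943)/6.816=0.076 → t=1.228; u2·a0=0.1451·6.816=0.989 ≤ a1=1.284 → R1 fires; B=4 C=8 S=10 X=7
Draw 9: a1=1.712, a2=5.880, a3=1.496, a0=9.088; τ=−ln(0.1107)/9.088=0.242 → t=1.471; u2·a0=0.7326·9.088=6.658; a1=1.712 < 6.658 ≤ a1+a2=7.592 → R2 fires; B=3 C=9 S=10 X=7
Draw 10: a1=1.284, a2=4.410, a3=1.122, a0=6.816; τ=−ln(0.6568)/6.816=0.062 → t=1.532; u2·a0=0.8350·6.816=5.691; a1=1.284 < 5.691 ≤ a1+a2=5.694 → R2 fires; B=2 C=10 S=10 X=7
Draw 11: a1=0.856, a2=2.940, a3=0.748, a0=4.544; τ=−ln(0.5108)/4.544=0.148 → t=1.680; u2·a0=0.8452·4.544=3.841; a1+a2=3.796 < 3.841 ≤ a1+…+a3=4.544 → R3 fires; B=3 C=10 S=10 X=9
Draw 12: a1=1.284, a2=5.670, a3=1.122, a0=8.076; τ=−ln(0.5629)/8.076=0.071 → t=1.751; u2·a0=0.9651·8.076=7.794; a1+a2=6.954 < 7.794 ≤ a1+…+a3=8.076 → R3 fires; B=4 C=10 S=10 X=11
Draw 13: a1=1.712, a2=9.240, a3=1.496, a0=12.448; τ=−ln(0.1625)/12.448=0.146 → t=1.897; u2·a0=0.2172·12.448=2.704; a1=1.712 < 2.704 ≤ a1+a2=10.952 → R2 fires; B=3 C=11 S=10 X=11
Draw 14: a1=1.284, a2=6.930, a3=1.122, a0=9.336; τ=−ln(0.7737)/9.336=0.027 → t=1.925; u2·a0=0.8209·9.336=7.664; a1=1.284 < 7.664 ≤ a1+a2=8.214 → R2 fires; B=2 C=12 S=10 X=11
Draw 15: a1=0.856, a2=4.620, a3=0.748, a0=6.224; τ=−ln(0.3943)/6.224=0.150 → t=2.074 > T=2.0: stop.
X first becomes ≥ 6 when it reaches 7 at the event at t=1.152.

Threshold first reached at t = 1.152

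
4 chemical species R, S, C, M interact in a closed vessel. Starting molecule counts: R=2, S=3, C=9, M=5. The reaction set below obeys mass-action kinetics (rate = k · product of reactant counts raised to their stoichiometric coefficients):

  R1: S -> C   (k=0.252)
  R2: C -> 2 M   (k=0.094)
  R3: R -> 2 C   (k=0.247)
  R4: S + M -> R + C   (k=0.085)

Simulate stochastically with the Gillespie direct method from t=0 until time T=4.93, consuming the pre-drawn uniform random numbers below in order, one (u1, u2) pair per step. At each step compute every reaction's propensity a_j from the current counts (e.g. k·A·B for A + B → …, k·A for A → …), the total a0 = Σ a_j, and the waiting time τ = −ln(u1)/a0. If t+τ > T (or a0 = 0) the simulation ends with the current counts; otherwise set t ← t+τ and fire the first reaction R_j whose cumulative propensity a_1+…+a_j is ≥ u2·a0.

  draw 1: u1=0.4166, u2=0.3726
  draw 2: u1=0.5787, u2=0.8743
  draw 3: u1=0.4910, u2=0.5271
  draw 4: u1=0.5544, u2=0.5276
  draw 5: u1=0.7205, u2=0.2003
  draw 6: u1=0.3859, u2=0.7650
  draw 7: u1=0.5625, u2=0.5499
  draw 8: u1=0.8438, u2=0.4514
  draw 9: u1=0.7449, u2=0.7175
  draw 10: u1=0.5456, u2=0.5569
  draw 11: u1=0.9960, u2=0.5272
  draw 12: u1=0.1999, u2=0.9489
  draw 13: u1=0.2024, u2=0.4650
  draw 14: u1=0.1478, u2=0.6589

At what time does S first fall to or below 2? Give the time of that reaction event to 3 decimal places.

t=0.000: R=2 S=3 C=9 M=5
Draw 1: a1=0.756, a2=0.846, a3=0.494, a4=1.275, a0=3.371; τ=−ln(0.4166)/3.371=0.260 → t=0.260; u2·a0=0.3726·3.371=1.256; a1=0.756 < 1.256 ≤ a1+a2=1.602 → R2 fires; R=2 S=3 C=8 M=7
Draw 2: a1=0.756, a2=0.752, a3=0.494, a4=1.785, a0=3.787; τ=−ln(0.5787)/3.787=0.144 → t=0.404; u2·a0=0.8743·3.787=3.311; a1+…+a3=2.002 < 3.311 ≤ a1+…+a4=3.787 → R4 fires; R=3 S=2 C=9 M=6
Draw 3: a1=0.504, a2=0.846, a3=0.741, a4=1.020, a0=3.111; τ=−ln(0.4910)/3.111=0.229 → t=0.633; u2·a0=0.5271·3.111=1.640; a1+a2=1.350 < 1.640 ≤ a1+…+a3=2.091 → R3 fires; R=2 S=2 C=11 M=6
Draw 4: a1=0.504, a2=1.034, a3=0.494, a4=1.020, a0=3.052; τ=−ln(0.5544)/3.052=0.193 → t=0.826; u2·a0=0.5276·3.052=1.610; a1+a2=1.538 < 1.610 ≤ a1+…+a3=2.032 → R3 fires; R=1 S=2 C=13 M=6
Draw 5: a1=0.504, a2=1.222, a3=0.247, a4=1.020, a0=2.993; τ=−ln(0.7205)/2.993=0.110 → t=0.936; u2·a0=0.2003·2.993=0.599; a1=0.504 < 0.599 ≤ a1+a2=1.726 → R2 fires; R=1 S=2 C=12 M=8
Draw 6: a1=0.504, a2=1.128, a3=0.247, a4=1.360, a0=3.239; τ=−ln(0.3859)/3.239=0.294 → t=1.230; u2·a0=0.7650·3.239=2.478; a1+…+a3=1.879 < 2.478 ≤ a1+…+a4=3.239 → R4 fires; R=2 S=1 C=13 M=7
Draw 7: a1=0.252, a2=1.222, a3=0.494, a4=0.595, a0=2.563; τ=−ln(0.5625)/2.563=0.224 → t=1.454; u2·a0=0.5499·2.563=1.409; a1=0.252 < 1.409 ≤ a1+a2=1.474 → R2 fires; R=2 S=1 C=12 M=9
Draw 8: a1=0.252, a2=1.128, a3=0.494, a4=0.765, a0=2.639; τ=−ln(0.8438)/2.639=0.064 → t=1.518; u2·a0=0.4514·2.639=1.191; a1=0.252 < 1.191 ≤ a1+a2=1.380 → R2 fires; R=2 S=1 C=11 M=11
Draw 9: a1=0.252, a2=1.034, a3=0.494, a4=0.935, a0=2.715; τ=−ln(0.7449)/2.715=0.108 → t=1.627; u2·a0=0.7175·2.715=1.948; a1+…+a3=1.780 < 1.948 ≤ a1+…+a4=2.715 → R4 fires; R=3 S=0 C=12 M=10
Draw 10: a1=0.000, a2=1.128, a3=0.741, a4=0.000, a0=1.869; τ=−ln(0.5456)/1.869=0.324 → t=1.951; u2·a0=0.5569·1.869=1.041; a1=0.000 < 1.041 ≤ a1+a2=1.128 → R2 fires; R=3 S=0 C=11 M=12
Draw 11: a1=0.000, a2=1.034, a3=0.741, a4=0.000, a0=1.775; τ=−ln(0.9960)/1.775=0.002 → t=1.953; u2·a0=0.5272·1.775=0.936; a1=0.000 < 0.936 ≤ a1+a2=1.034 → R2 fires; R=3 S=0 C=10 M=14
Draw 12: a1=0.000, a2=0.940, a3=0.741, a4=0.000, a0=1.681; τ=−ln(0.1999)/1.681=0.958 → t=2.911; u2·a0=0.9489·1.681=1.595; a1+a2=0.940 < 1.595 ≤ a1+…+a3=1.681 → R3 fires; R=2 S=0 C=12 M=14
Draw 13: a1=0.000, a2=1.128, a3=0.494, a4=0.000, a0=1.622; τ=−ln(0.2024)/1.622=0.985 → t=3.896; u2·a0=0.4650·1.622=0.754; a1=0.000 < 0.754 ≤ a1+a2=1.128 → R2 fires; R=2 S=0 C=11 M=16
Draw 14: a1=0.000, a2=1.034, a3=0.494, a4=0.000, a0=1.528; τ=−ln(0.1478)/1.528=1.251 → t=5.147 > T=4.93: stop.
S first becomes ≤ 2 when it reaches 2 at the event at t=0.404.

Threshold first reached at t = 0.404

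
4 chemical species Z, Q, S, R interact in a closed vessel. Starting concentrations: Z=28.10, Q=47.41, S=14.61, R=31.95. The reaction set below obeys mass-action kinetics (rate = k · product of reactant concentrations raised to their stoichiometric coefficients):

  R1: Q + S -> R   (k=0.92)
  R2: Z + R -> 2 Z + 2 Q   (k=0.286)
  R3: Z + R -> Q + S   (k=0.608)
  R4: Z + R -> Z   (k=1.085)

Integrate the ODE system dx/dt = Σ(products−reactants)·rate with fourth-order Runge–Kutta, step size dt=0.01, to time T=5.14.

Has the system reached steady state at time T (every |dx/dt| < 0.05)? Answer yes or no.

Steady state at T: yes

RK4 with dt=0.01: 514 steps to T=5.14. Trajectory (selected grid times):
t=0.00: Z=28.10 Q=47.41 S=14.61 R=31.95
t=0.57: Z=17.17 Q=52.23 S=0.00 R=0.00
t=1.14: Z=17.16 Q=52.23 S=0.00 R=0.00
t=1.71: Z=17.16 Q=52.23 S=0.00 R=0.00
t=2.28: Z=17.16 Q=52.23 S=0.00 R=0.00
t=2.86: Z=17.16 Q=52.23 S=0.00 R=0.00
t=3.43: Z=17.16 Q=52.23 S=0.00 R=0.00
t=4.00: Z=17.16 Q=52.23 S=0.00 R=0.00
t=4.57: Z=17.16 Q=52.23 S=0.00 R=0.00
t=5.14: Z=17.16 Q=52.23 S=0.00 R=0.00
Rates at T: R1=0.0000, R2=0.0000, R3=0.0000, R4=0.0000
dx/dt at T (Σ net stoichiometry × rate): Z=-0.0000, Q=+0.0000, S=-0.0000, R=-0.0000
Largest |dx/dt| is |-0.0000| (R) < 0.05 → steady.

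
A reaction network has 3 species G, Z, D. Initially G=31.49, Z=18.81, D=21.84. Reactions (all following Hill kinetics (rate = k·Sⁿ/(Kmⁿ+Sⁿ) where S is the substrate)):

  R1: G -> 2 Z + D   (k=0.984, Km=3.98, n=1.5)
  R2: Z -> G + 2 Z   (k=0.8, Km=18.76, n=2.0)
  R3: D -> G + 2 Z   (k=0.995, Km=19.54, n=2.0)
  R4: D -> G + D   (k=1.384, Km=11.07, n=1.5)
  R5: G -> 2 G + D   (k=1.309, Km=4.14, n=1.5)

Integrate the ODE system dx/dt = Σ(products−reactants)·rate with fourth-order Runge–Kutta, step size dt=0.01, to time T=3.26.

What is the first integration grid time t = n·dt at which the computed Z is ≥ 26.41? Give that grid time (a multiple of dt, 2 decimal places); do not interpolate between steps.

RK4 with dt=0.01: 326 steps to T=3.26. Trajectory (selected grid times):
t=0.00: G=31.49 Z=18.81 D=21.84
t=0.36: G=32.32 Z=20.04 D=22.43
t=0.72: G=33.17 Z=21.29 D=23.01
t=1.09: G=34.05 Z=22.59 D=23.61
t=1.45: G=34.93 Z=23.88 D=24.19
t=1.81: G=35.83 Z=25.18 D=24.77
t=2.14: G=36.66 Z=26.39 D=25.29
t=2.15: G=36.68 Z=26.42 D=25.31
t=2.17: G=36.74 Z=26.50 D=25.34
t=2.54: G=37.68 Z=27.87 D=25.92
t=2.90: G=38.62 Z=29.21 D=26.49
t=3.26: G=39.56 Z=30.57 D=27.06
Z(2.14)=26.387 < 26.41 but Z(2.15)=26.424 ≥ 26.41, so the first grid time is t=2.15.

Threshold first reached at t = 2.15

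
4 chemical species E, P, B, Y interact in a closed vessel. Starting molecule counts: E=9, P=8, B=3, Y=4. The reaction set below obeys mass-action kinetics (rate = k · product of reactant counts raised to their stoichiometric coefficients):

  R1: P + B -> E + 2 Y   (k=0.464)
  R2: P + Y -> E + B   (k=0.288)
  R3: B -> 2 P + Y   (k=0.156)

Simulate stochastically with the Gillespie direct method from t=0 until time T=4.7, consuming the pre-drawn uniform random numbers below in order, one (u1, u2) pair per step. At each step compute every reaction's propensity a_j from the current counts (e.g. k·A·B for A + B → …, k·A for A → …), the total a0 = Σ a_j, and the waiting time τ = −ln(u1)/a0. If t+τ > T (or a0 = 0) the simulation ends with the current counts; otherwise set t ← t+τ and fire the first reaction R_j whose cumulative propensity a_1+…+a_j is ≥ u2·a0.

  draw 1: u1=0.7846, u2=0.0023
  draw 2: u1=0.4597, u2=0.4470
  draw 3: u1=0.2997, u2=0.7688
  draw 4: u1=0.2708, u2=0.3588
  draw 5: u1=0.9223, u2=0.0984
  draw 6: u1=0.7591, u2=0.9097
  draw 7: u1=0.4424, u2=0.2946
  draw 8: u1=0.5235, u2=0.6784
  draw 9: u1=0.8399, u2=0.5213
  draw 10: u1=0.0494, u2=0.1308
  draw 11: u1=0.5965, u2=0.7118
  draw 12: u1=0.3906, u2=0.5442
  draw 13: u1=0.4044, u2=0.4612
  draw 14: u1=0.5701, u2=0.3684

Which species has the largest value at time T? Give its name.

t=0.000: E=9 P=8 B=3 Y=4
Draw 1: a1=11.136, a2=9.216, a3=0.468, a0=20.820; τ=−ln(0.7846)/20.820=0.012 → t=0.012; u2·a0=0.0023·20.820=0.048 ≤ a1=11.136 → R1 fires; E=10 P=7 B=2 Y=6
Draw 2: a1=6.496, a2=12.096, a3=0.312, a0=18.904; τ=−ln(0.4597)/18.904=0.041 → t=0.053; u2·a0=0.4470·18.904=8.450; a1=6.496 < 8.450 ≤ a1+a2=18.592 → R2 fires; E=11 P=6 B=3 Y=5
Draw 3: a1=8.352, a2=8.640, a3=0.468, a0=17.460; τ=−ln(0.2997)/17.460=0.069 → t=0.122; u2·a0=0.7688·17.460=13.423; a1=8.352 < 13.423 ≤ a1+a2=16.992 → R2 fires; E=12 P=5 B=4 Y=4
Draw 4: a1=9.280, a2=5.760, a3=0.624, a0=15.664; τ=−ln(0.2708)/15.664=0.083 → t=0.205; u2·a0=0.3588·15.664=5.620 ≤ a1=9.280 → R1 fires; E=13 P=4 B=3 Y=6
Draw 5: a1=5.568, a2=6.912, a3=0.468, a0=12.948; τ=−ln(0.9223)/12.948=0.006 → t=0.211; u2·a0=0.0984·12.948=1.274 ≤ a1=5.568 → R1 fires; E=14 P=3 B=2 Y=8
Draw 6: a1=2.784, a2=6.912, a3=0.312, a0=10.008; τ=−ln(0.7591)/10.008=0.028 → t=0.239; u2·a0=0.9097·10.008=9.104; a1=2.784 < 9.104 ≤ a1+a2=9.696 → R2 fires; E=15 P=2 B=3 Y=7
Draw 7: a1=2.784, a2=4.032, a3=0.468, a0=7.284; τ=−ln(0.4424)/7.284=0.112 → t=0.351; u2·a0=0.2946·7.284=2.146 ≤ a1=2.784 → R1 fires; E=16 P=1 B=2 Y=9
Draw 8: a1=0.928, a2=2.592, a3=0.312, a0=3.832; τ=−ln(0.5235)/3.832=0.169 → t=0.520; u2·a0=0.6784·3.832=2.600; a1=0.928 < 2.600 ≤ a1+a2=3.520 → R2 fires; E=17 P=0 B=3 Y=8
Draw 9: a1=0.000, a2=0.000, a3=0.468, a0=0.468; τ=−ln(0.8399)/0.468=0.373 → t=0.893; u2·a0=0.5213·0.468=0.244; a1+a2=0.000 < 0.244 ≤ a1+…+a3=0.468 → R3 fires; E=17 P=2 B=2 Y=9
Draw 10: a1=1.856, a2=5.184, a3=0.312, a0=7.352; τ=−ln(0.0494)/7.352=0.409 → t=1.302; u2·a0=0.1308·7.352=0.962 ≤ a1=1.856 → R1 fires; E=18 P=1 B=1 Y=11
Draw 11: a1=0.464, a2=3.168, a3=0.156, a0=3.788; τ=−ln(0.5965)/3.788=0.136 → t=1.438; u2·a0=0.7118·3.788=2.696; a1=0.464 < 2.696 ≤ a1+a2=3.632 → R2 fires; E=19 P=0 B=2 Y=10
Draw 12: a1=0.000, a2=0.000, a3=0.312, a0=0.312; τ=−ln(0.3906)/0.312=3.013 → t=4.451; u2·a0=0.5442·0.312=0.170; a1+a2=0.000 < 0.170 ≤ a1+…+a3=0.312 → R3 fires; E=19 P=2 B=1 Y=11
Draw 13: a1=0.928, a2=6.336, a3=0.156, a0=7.420; τ=−ln(0.4044)/7.420=0.122 → t=4.573; u2·a0=0.4612·7.420=3.422; a1=0.928 < 3.422 ≤ a1+a2=7.264 → R2 fires; E=20 P=1 B=2 Y=10
Draw 14: a1=0.928, a2=2.880, a3=0.312, a0=4.120; τ=−ln(0.5701)/4.120=0.136 → t=4.710 > T=4.7: stop.
At T=4.7: E=20 P=1 B=2 Y=10; the largest is E.

Dominant species at T: E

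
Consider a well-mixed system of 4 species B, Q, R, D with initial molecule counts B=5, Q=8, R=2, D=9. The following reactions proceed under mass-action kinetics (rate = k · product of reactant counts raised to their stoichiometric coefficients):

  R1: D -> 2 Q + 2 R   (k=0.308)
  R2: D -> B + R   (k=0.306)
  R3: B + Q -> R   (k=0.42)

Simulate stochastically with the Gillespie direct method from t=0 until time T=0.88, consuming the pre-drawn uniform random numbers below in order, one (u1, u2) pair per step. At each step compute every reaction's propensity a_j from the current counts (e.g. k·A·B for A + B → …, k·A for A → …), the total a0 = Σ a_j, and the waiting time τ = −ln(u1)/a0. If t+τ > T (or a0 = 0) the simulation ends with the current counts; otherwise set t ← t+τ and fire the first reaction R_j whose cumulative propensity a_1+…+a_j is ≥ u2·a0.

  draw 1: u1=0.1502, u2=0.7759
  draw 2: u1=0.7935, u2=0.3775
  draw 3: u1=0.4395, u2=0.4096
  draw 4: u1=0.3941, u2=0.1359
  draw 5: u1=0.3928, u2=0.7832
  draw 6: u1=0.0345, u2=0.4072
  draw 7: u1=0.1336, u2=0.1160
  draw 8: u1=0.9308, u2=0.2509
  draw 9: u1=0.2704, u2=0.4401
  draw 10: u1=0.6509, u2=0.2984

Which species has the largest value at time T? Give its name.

Dominant species at T: R

t=0.000: B=5 Q=8 R=2 D=9
Draw 1: a1=2.772, a2=2.754, a3=16.800, a0=22.326; τ=−ln(0.1502)/22.326=0.085 → t=0.085; u2·a0=0.7759·22.326=17.323; a1+a2=5.526 < 17.323 ≤ a1+…+a3=22.326 → R3 fires; B=4 Q=7 R=3 D=9
Draw 2: a1=2.772, a2=2.754, a3=11.760, a0=17.286; τ=−ln(0.7935)/17.286=0.013 → t=0.098; u2·a0=0.3775·17.286=6.525; a1+a2=5.526 < 6.525 ≤ a1+…+a3=17.286 → R3 fires; B=3 Q=6 R=4 D=9
Draw 3: a1=2.772, a2=2.754, a3=7.560, a0=13.086; τ=−ln(0.4395)/13.086=0.063 → t=0.161; u2·a0=0.4096·13.086=5.360; a1=2.772 < 5.360 ≤ a1+a2=5.526 → R2 fires; B=4 Q=6 R=5 D=8
Draw 4: a1=2.464, a2=2.448, a3=10.080, a0=14.992; τ=−ln(0.3941)/14.992=0.062 → t=0.223; u2·a0=0.1359·14.992=2.037 ≤ a1=2.464 → R1 fires; B=4 Q=8 R=7 D=7
Draw 5: a1=2.156, a2=2.142, a3=13.440, a0=17.738; τ=−ln(0.3928)/17.738=0.053 → t=0.276; u2·a0=0.7832·17.738=13.892; a1+a2=4.298 < 13.892 ≤ a1+…+a3=17.738 → R3 fires; B=3 Q=7 R=8 D=7
Draw 6: a1=2.156, a2=2.142, a3=8.820, a0=13.118; τ=−ln(0.0345)/13.118=0.257 → t=0.533; u2·a0=0.4072·13.118=5.342; a1+a2=4.298 < 5.342 ≤ a1+…+a3=13.118 → R3 fires; B=2 Q=6 R=9 D=7
Draw 7: a1=2.156, a2=2.142, a3=5.040, a0=9.338; τ=−ln(0.1336)/9.338=0.216 → t=0.748; u2·a0=0.1160·9.338=1.083 ≤ a1=2.156 → R1 fires; B=2 Q=8 R=11 D=6
Draw 8: a1=1.848, a2=1.836, a3=6.720, a0=10.404; τ=−ln(0.9308)/10.404=0.007 → t=0.755; u2·a0=0.2509·10.404=2.610; a1=1.848 < 2.610 ≤ a1+a2=3.684 → R2 fires; B=3 Q=8 R=12 D=5
Draw 9: a1=1.540, a2=1.530, a3=10.080, a0=13.150; τ=−ln(0.2704)/13.150=0.099 → t=0.854; u2·a0=0.4401·13.150=5.787; a1+a2=3.070 < 5.787 ≤ a1+…+a3=13.150 → R3 fires; B=2 Q=7 R=13 D=5
Draw 10: a1=1.540, a2=1.530, a3=5.880, a0=8.950; τ=−ln(0.6509)/8.950=0.048 → t=0.902 > T=0.88: stop.
At T=0.88: B=2 Q=7 R=13 D=5; the largest is R.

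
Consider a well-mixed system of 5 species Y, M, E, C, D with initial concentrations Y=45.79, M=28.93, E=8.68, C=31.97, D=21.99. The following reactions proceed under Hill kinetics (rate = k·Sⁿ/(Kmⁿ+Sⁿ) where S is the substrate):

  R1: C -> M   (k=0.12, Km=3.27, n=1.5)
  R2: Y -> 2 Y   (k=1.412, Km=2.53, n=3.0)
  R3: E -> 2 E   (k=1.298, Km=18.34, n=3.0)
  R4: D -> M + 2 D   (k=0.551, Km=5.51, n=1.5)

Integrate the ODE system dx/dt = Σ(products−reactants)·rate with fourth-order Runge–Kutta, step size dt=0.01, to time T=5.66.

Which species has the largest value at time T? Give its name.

RK4 with dt=0.01: 566 steps to T=5.66. Trajectory (selected grid times):
t=0.00: Y=45.79 M=28.93 E=8.68 C=31.97 D=21.99
t=0.63: Y=46.68 M=29.31 E=8.76 C=31.90 D=22.30
t=1.26: Y=47.57 M=29.69 E=8.84 C=31.82 D=22.61
t=1.89: Y=48.46 M=30.08 E=8.92 C=31.75 D=22.92
t=2.52: Y=49.35 M=30.46 E=9.01 C=31.68 D=23.23
t=3.14: Y=50.22 M=30.84 E=9.10 C=31.61 D=23.54
t=3.77: Y=51.11 M=31.23 E=9.19 C=31.53 D=23.85
t=4.40: Y=52.00 M=31.61 E=9.28 C=31.46 D=24.16
t=5.03: Y=52.89 M=32.00 E=9.37 C=31.39 D=24.47
t=5.66: Y=53.78 M=32.39 E=9.47 C=31.31 D=24.79
At T=5.66: Y=53.78 M=32.39 E=9.47 C=31.31 D=24.79; the largest is Y.

Dominant species at T: Y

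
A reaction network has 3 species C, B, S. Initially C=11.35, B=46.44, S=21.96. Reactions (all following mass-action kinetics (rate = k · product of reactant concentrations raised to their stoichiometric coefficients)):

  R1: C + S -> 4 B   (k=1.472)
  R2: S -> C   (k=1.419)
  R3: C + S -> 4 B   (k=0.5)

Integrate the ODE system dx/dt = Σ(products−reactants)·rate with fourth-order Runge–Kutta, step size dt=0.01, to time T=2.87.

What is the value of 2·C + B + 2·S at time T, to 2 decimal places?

Value at T = 113.06

Check how each reaction changes W = 2·C + B + 2·S (weight of products minus weight of reactants):
R1: C + S -> 4 B: (1·4) − (2·1 + 2·1) = 4 − 4 = 0
R2: S -> C: (2·1) − (2·1) = 2 − 2 = 0
R3: C + S -> 4 B: (1·4) − (2·1 + 2·1) = 4 − 4 = 0
Every reaction leaves W unchanged, so W is conserved and no simulation is needed: W(T) = W(0) = 2·11.35 + 46.44 + 2·21.96 = 113.06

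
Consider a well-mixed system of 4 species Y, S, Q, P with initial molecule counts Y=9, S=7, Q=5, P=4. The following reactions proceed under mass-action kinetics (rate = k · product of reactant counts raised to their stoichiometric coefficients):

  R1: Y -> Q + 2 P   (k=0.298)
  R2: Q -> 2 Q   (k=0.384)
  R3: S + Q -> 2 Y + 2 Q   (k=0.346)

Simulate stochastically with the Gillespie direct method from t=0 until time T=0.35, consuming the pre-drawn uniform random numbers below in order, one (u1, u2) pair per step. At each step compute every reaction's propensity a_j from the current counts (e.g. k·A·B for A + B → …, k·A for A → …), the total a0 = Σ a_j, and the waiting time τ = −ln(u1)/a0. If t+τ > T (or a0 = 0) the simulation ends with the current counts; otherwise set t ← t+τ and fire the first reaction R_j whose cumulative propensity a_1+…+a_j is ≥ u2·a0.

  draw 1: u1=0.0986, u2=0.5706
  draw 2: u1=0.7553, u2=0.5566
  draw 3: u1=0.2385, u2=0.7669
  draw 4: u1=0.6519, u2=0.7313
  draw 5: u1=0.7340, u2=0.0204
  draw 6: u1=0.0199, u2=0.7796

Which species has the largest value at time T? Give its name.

Dominant species at T: Y

t=0.000: Y=9 S=7 Q=5 P=4
Draw 1: a1=2.682, a2=1.920, a3=12.110, a0=16.712; τ=−ln(0.0986)/16.712=0.139 → t=0.139; u2·a0=0.5706·16.712=9.536; a1+a2=4.602 < 9.536 ≤ a1+…+a3=16.712 → R3 fires; Y=11 S=6 Q=6 P=4
Draw 2: a1=3.278, a2=2.304, a3=12.456, a0=18.038; τ=−ln(0.7553)/18.038=0.016 → t=0.154; u2·a0=0.5566·18.038=10.040; a1+a2=5.582 < 10.040 ≤ a1+…+a3=18.038 → R3 fires; Y=13 S=5 Q=7 P=4
Draw 3: a1=3.874, a2=2.688, a3=12.110, a0=18.672; τ=−ln(0.2385)/18.672=0.077 → t=0.231; u2·a0=0.7669·18.672=14.320; a1+a2=6.562 < 14.320 ≤ a1+…+a3=18.672 → R3 fires; Y=15 S=4 Q=8 P=4
Draw 4: a1=4.470, a2=3.072, a3=11.072, a0=18.614; τ=−ln(0.6519)/18.614=0.023 → t=0.254; u2·a0=0.7313·18.614=13.612; a1+a2=7.542 < 13.612 ≤ a1+…+a3=18.614 → R3 fires; Y=17 S=3 Q=9 P=4
Draw 5: a1=5.066, a2=3.456, a3=9.342, a0=17.864; τ=−ln(0.7340)/17.864=0.017 → t=0.271; u2·a0=0.0204·17.864=0.364 ≤ a1=5.066 → R1 fires; Y=16 S=3 Q=10 P=6
Draw 6: a1=4.768, a2=3.840, a3=10.380, a0=18.988; τ=−ln(0.0199)/18.988=0.206 → t=0.478 > T=0.35: stop.
At T=0.35: Y=16 S=3 Q=10 P=6; the largest is Y.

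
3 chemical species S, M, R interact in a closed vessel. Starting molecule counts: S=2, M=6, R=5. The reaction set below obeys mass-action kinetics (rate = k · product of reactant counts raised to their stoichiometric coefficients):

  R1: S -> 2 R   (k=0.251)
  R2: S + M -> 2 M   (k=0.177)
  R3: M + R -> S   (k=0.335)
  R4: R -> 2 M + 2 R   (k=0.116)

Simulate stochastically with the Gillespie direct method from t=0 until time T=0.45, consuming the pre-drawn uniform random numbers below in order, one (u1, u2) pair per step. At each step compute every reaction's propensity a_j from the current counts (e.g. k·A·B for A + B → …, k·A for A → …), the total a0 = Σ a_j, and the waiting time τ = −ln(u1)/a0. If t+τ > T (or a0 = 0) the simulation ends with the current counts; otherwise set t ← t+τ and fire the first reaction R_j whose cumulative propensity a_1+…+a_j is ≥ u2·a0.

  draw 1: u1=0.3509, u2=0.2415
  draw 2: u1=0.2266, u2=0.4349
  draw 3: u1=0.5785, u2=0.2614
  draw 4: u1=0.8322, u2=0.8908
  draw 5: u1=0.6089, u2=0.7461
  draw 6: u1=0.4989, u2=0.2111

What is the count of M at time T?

M at T = 3

t=0.000: S=2 M=6 R=5
Draw 1: a1=0.502, a2=2.124, a3=10.050, a4=0.580, a0=13.256; τ=−ln(0.3509)/13.256=0.079 → t=0.079; u2·a0=0.2415·13.256=3.201; a1+a2=2.626 < 3.201 ≤ a1+…+a3=12.676 → R3 fires; S=3 M=5 R=4
Draw 2: a1=0.753, a2=2.655, a3=6.700, a4=0.464, a0=10.572; τ=−ln(0.2266)/10.572=0.140 → t=0.219; u2·a0=0.4349·10.572=4.598; a1+a2=3.408 < 4.598 ≤ a1+…+a3=10.108 → R3 fires; S=4 M=4 R=3
Draw 3: a1=1.004, a2=2.832, a3=4.020, a4=0.348, a0=8.204; τ=−ln(0.5785)/8.204=0.067 → t=0.286; u2·a0=0.2614·8.204=2.145; a1=1.004 < 2.145 ≤ a1+a2=3.836 → R2 fires; S=3 M=5 R=3
Draw 4: a1=0.753, a2=2.655, a3=5.025, a4=0.348, a0=8.781; τ=−ln(0.8322)/8.781=0.021 → t=0.307; u2·a0=0.8908·8.781=7.822; a1+a2=3.408 < 7.822 ≤ a1+…+a3=8.433 → R3 fires; S=4 M=4 R=2
Draw 5: a1=1.004, a2=2.832, a3=2.680, a4=0.232, a0=6.748; τ=−ln(0.6089)/6.748=0.074 → t=0.381; u2·a0=0.7461·6.748=5.035; a1+a2=3.836 < 5.035 ≤ a1+…+a3=6.516 → R3 fires; S=5 M=3 R=1
Draw 6: a1=1.255, a2=2.655, a3=1.005, a4=0.116, a0=5.031; τ=−ln(0.4989)/5.031=0.138 → t=0.519 > T=0.45: stop.
Read off M at T=0.45: 3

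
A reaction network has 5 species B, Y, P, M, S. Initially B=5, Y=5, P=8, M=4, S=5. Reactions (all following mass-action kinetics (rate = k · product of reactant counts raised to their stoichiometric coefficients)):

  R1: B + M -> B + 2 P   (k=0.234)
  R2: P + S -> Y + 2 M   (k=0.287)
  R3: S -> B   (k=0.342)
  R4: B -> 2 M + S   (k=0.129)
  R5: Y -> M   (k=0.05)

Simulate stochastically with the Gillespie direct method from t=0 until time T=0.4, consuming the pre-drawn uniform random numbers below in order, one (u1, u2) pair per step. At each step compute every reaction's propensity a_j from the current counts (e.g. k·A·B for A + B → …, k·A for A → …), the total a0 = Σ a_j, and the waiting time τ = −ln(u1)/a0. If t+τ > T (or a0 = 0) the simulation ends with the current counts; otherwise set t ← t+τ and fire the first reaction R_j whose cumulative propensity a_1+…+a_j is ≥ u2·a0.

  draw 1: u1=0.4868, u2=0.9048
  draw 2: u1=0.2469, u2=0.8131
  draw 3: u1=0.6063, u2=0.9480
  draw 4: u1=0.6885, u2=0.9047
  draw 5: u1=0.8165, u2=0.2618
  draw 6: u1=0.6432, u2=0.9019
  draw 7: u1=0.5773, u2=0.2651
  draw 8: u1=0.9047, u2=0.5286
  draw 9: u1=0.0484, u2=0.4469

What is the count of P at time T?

t=0.000: B=5 Y=5 P=8 M=4 S=5
Draw 1: a1=4.680, a2=11.480, a3=1.710, a4=0.645, a5=0.250, a0=18.765; τ=−ln(0.4868)/18.765=0.038 → t=0.038; u2·a0=0.9048·18.765=16.979; a1+a2=16.160 < 16.979 ≤ a1+…+a3=17.870 → R3 fires; B=6 Y=5 P=8 M=4 S=4
Draw 2: a1=5.616, a2=9.184, a3=1.368, a4=0.774, a5=0.250, a0=17.192; τ=−ln(0.2469)/17.192=0.081 → t=0.120; u2·a0=0.8131·17.192=13.979; a1=5.616 < 13.979 ≤ a1+a2=14.800 → R2 fires; B=6 Y=6 P=7 M=6 S=3
Draw 3: a1=8.424, a2=6.027, a3=1.026, a4=0.774, a5=0.300, a0=16.551; τ=−ln(0.6063)/16.551=0.030 → t=0.150; u2·a0=0.9480·16.551=15.690; a1+…+a3=15.477 < 15.690 ≤ a1+…+a4=16.251 → R4 fires; B=5 Y=6 P=7 M=8 S=4
Draw 4: a1=9.360, a2=8.036, a3=1.368, a4=0.645, a5=0.300, a0=19.709; τ=−ln(0.6885)/19.709=0.019 → t=0.169; u2·a0=0.9047·19.709=17.831; a1+a2=17.396 < 17.831 ≤ a1+…+a3=18.764 → R3 fires; B=6 Y=6 P=7 M=8 S=3
Draw 5: a1=11.232, a2=6.027, a3=1.026, a4=0.774, a5=0.300, a0=19.359; τ=−ln(0.8165)/19.359=0.010 → t=0.179; u2·a0=0.2618·19.359=5.068 ≤ a1=11.232 → R1 fires; B=6 Y=6 P=9 M=7 S=3
Draw 6: a1=9.828, a2=7.749, a3=1.026, a4=0.774, a5=0.300, a0=19.677; τ=−ln(0.6432)/19.677=0.022 → t=0.202; u2·a0=0.9019·19.677=17.747; a1+a2=17.577 < 17.747 ≤ a1+…+a3=18.603 → R3 fires; B=7 Y=6 P=9 M=7 S=2
Draw 7: a1=11.466, a2=5.166, a3=0.684, a4=0.903, a5=0.300, a0=18.519; τ=−ln(0.5773)/18.519=0.030 → t=0.231; u2·a0=0.2651·18.519=4.909 ≤ a1=11.466 → R1 fires; B=7 Y=6 P=11 M=6 S=2
Draw 8: a1=9.828, a2=6.314, a3=0.684, a4=0.903, a5=0.300, a0=18.029; τ=−ln(0.9047)/18.029=0.006 → t=0.237; u2·a0=0.5286·18.029=9.530 ≤ a1=9.828 → R1 fires; B=7 Y=6 P=13 M=5 S=2
Draw 9: a1=8.190, a2=7.462, a3=0.684, a4=0.903, a5=0.300, a0=17.539; τ=−ln(0.0484)/17.539=0.173 → t=0.410 > T=0.4: stop.
Read off P at T=0.4: 13

P at T = 13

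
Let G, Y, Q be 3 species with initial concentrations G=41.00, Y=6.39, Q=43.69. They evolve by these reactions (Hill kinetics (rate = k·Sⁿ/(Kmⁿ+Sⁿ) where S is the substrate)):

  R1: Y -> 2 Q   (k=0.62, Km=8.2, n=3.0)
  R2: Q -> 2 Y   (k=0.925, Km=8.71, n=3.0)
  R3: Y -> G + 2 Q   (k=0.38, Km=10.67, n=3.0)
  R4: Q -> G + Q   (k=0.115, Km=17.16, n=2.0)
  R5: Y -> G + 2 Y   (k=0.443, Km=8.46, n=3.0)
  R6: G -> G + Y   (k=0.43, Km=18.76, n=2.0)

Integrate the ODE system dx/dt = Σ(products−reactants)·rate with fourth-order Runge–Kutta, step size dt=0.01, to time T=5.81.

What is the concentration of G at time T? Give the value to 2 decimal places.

RK4 with dt=0.01: 581 steps to T=5.81. Trajectory (selected grid times):
t=0.00: G=41.00 Y=6.39 Q=43.69
t=0.65: G=41.23 Y=7.71 Q=43.52
t=1.29: G=41.51 Y=8.97 Q=43.49
t=1.94: G=41.85 Y=10.21 Q=43.60
t=2.58: G=42.22 Y=11.41 Q=43.81
t=3.23: G=42.65 Y=12.60 Q=44.12
t=3.87: G=43.09 Y=13.75 Q=44.49
t=4.52: G=43.57 Y=14.90 Q=44.92
t=5.16: G=44.06 Y=16.03 Q=45.39
t=5.81: G=44.58 Y=17.16 Q=45.90
Read off G at T=5.81: 44.58

G at T = 44.58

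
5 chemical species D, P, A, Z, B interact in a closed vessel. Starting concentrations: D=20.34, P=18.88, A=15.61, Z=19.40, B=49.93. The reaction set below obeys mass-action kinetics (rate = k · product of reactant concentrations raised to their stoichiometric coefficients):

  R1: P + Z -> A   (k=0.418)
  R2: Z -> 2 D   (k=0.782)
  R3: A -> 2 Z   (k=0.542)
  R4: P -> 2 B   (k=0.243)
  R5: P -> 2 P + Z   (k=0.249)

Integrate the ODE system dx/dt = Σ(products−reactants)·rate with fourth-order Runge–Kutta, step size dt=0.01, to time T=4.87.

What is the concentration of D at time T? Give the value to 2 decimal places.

RK4 with dt=0.01: 487 steps to T=4.87. Trajectory (selected grid times):
t=0.00: D=20.34 P=18.88 A=15.61 Z=19.40 B=49.93
t=0.54: D=30.16 P=1.37 A=25.86 Z=12.35 B=51.55
t=1.08: D=43.22 P=0.04 A=20.38 Z=18.16 B=51.66
t=1.62: D=59.70 P=0.00 A=15.24 Z=20.24 B=51.66
t=2.16: D=76.63 P=0.00 A=11.37 Z=19.51 B=51.66
t=2.71: D=92.57 P=0.00 A=8.44 Z=17.41 B=51.66
t=3.25: D=106.21 P=0.00 A=6.30 Z=14.87 B=51.66
t=3.79: D=117.69 P=0.00 A=4.70 Z=12.33 B=51.66
t=4.33: D=127.10 P=0.00 A=3.51 Z=10.01 B=51.66
t=4.87: D=134.68 P=0.00 A=2.62 Z=8.00 B=51.66
Read off D at T=4.87: 134.68

D at T = 134.68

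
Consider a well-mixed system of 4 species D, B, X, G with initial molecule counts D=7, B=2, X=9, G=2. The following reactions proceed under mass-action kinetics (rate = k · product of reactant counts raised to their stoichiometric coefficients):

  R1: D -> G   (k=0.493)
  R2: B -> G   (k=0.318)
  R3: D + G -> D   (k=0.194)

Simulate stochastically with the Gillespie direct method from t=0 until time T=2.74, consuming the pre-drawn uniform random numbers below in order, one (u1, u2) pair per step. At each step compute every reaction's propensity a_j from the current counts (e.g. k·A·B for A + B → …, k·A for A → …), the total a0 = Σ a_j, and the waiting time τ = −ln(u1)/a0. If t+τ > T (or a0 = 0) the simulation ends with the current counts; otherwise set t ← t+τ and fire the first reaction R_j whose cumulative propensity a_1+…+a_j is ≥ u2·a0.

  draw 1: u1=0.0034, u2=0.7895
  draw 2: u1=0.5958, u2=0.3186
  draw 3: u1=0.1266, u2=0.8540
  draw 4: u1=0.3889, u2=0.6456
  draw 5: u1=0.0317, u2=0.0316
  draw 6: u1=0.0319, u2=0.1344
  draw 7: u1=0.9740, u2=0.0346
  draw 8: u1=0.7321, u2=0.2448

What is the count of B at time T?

t=0.000: D=7 B=2 X=9 G=2
Draw 1: a1=3.451, a2=0.636, a3=2.716, a0=6.803; τ=−ln(0.0034)/6.803=0.836 → t=0.836; u2·a0=0.7895·6.803=5.371; a1+a2=4.087 < 5.371 ≤ a1+…+a3=6.803 → R3 fires; D=7 B=2 X=9 G=1
Draw 2: a1=3.451, a2=0.636, a3=1.358, a0=5.445; τ=−ln(0.5958)/5.445=0.095 → t=0.931; u2·a0=0.3186·5.445=1.735 ≤ a1=3.451 → R1 fires; D=6 B=2 X=9 G=2
Draw 3: a1=2.958, a2=0.636, a3=2.328, a0=5.922; τ=−ln(0.1266)/5.922=0.349 → t=1.280; u2·a0=0.8540·5.922=5.057; a1+a2=3.594 < 5.057 ≤ a1+…+a3=5.922 → R3 fires; D=6 B=2 X=9 G=1
Draw 4: a1=2.958, a2=0.636, a3=1.164, a0=4.758; τ=−ln(0.3889)/4.758=0.198 → t=1.478; u2·a0=0.6456·4.758=3.072; a1=2.958 < 3.072 ≤ a1+a2=3.594 → R2 fires; D=6 B=1 X=9 G=2
Draw 5: a1=2.958, a2=0.318, a3=2.328, a0=5.604; τ=−ln(0.0317)/5.604=0.616 → t=2.094; u2·a0=0.0316·5.604=0.177 ≤ a1=2.958 → R1 fires; D=5 B=1 X=9 G=3
Draw 6: a1=2.465, a2=0.318, a3=2.910, a0=5.693; τ=−ln(0.0319)/5.693=0.605 → t=2.699; u2·a0=0.1344·5.693=0.765 ≤ a1=2.465 → R1 fires; D=4 B=1 X=9 G=4
Draw 7: a1=1.972, a2=0.318, a3=3.104, a0=5.394; τ=−ln(0.9740)/5.394=0.005 → t=2.704; u2·a0=0.0346·5.394=0.187 ≤ a1=1.972 → R1 fires; D=3 B=1 X=9 G=5
Draw 8: a1=1.479, a2=0.318, a3=2.910, a0=4.707; τ=−ln(0.7321)/4.707=0.066 → t=2.770 > T=2.74: stop.
Read off B at T=2.74: 1

B at T = 1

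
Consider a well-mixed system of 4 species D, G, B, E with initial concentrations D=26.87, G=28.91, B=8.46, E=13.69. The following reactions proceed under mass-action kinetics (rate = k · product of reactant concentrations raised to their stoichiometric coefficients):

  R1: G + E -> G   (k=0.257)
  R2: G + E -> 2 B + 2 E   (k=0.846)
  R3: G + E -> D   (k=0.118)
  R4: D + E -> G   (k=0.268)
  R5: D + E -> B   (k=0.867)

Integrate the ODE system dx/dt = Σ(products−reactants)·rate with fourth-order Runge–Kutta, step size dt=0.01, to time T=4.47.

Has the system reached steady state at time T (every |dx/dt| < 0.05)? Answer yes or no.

Steady state at T: no

RK4 with dt=0.01: 447 steps to T=4.47. Trajectory (selected grid times):
t=0.00: D=26.87 G=28.91 B=8.46 E=13.69
t=0.50: D=4.47 G=7.12 B=77.13 E=1.50
t=0.99: D=2.70 G=4.63 B=84.00 E=0.83
t=1.49: D=1.96 G=3.51 B=87.04 E=0.58
t=1.99: D=1.55 G=2.85 B=88.80 E=0.45
t=2.48: D=1.29 G=2.41 B=89.95 E=0.38
t=2.98: D=1.10 G=2.09 B=90.80 E=0.33
t=3.48: D=0.95 G=1.84 B=91.44 E=0.29
t=3.97: D=0.84 G=1.64 B=91.94 E=0.26
t=4.47: D=0.75 G=1.48 B=92.36 E=0.24
Rates at T: R1=0.0920, R2=0.3028, R3=0.0422, R4=0.0488, R5=0.1578
dx/dt at T (Σ net stoichiometry × rate): D=-0.1644, G=-0.2963, B=+0.7635, E=-0.0380
Largest |dx/dt| is |+0.7635| (B) ≥ 0.05 → not steady.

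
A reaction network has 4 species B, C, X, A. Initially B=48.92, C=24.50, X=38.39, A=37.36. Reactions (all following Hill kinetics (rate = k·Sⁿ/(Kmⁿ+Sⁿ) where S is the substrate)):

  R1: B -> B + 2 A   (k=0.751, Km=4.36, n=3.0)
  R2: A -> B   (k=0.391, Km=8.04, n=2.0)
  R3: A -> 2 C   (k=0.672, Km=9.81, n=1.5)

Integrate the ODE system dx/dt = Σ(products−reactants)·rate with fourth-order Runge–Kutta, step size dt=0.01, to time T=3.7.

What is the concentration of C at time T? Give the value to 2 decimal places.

RK4 with dt=0.01: 370 steps to T=3.7. Trajectory (selected grid times):
t=0.00: B=48.92 C=24.50 X=38.39 A=37.36
t=0.41: B=49.07 C=24.99 X=38.39 A=37.58
t=0.82: B=49.23 C=25.47 X=38.39 A=37.80
t=1.23: B=49.38 C=25.96 X=38.39 A=38.02
t=1.64: B=49.53 C=26.45 X=38.39 A=38.23
t=2.06: B=49.69 C=26.95 X=38.39 A=38.46
t=2.47: B=49.84 C=27.43 X=38.39 A=38.68
t=2.88: B=50.00 C=27.92 X=38.39 A=38.89
t=3.29: B=50.15 C=28.41 X=38.39 A=39.11
t=3.70: B=50.31 C=28.90 X=38.39 A=39.33
Read off C at T=3.7: 28.90

C at T = 28.90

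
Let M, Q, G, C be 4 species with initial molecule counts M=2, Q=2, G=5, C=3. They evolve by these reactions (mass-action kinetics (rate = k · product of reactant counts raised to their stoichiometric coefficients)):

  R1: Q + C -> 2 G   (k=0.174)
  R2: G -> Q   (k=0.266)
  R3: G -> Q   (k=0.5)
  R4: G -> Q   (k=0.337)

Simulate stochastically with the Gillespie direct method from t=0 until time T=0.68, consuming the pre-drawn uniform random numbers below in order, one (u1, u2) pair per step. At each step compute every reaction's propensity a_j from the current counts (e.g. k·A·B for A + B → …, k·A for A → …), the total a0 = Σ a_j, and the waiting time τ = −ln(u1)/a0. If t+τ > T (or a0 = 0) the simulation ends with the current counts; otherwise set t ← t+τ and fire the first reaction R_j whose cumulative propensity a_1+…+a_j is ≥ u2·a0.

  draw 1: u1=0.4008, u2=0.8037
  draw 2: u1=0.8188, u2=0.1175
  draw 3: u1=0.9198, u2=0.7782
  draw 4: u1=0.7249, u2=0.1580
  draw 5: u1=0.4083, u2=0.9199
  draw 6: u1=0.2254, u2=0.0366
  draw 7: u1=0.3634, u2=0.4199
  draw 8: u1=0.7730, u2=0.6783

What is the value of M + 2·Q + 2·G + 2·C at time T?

Value at T = 22

Check how each reaction changes W = M + 2·Q + 2·G + 2·C (weight of products minus weight of reactants):
R1: Q + C -> 2 G: (2·2) − (2·1 + 2·1) = 4 − 4 = 0
R2: G -> Q: (2·1) − (2·1) = 2 − 2 = 0
R3: G -> Q: (2·1) − (2·1) = 2 − 2 = 0
R4: G -> Q: (2·1) − (2·1) = 2 − 2 = 0
Every reaction leaves W unchanged, so W is conserved and no simulation is needed: W(T) = W(0) = 2 + 2·2 + 2·5 + 2·3 = 22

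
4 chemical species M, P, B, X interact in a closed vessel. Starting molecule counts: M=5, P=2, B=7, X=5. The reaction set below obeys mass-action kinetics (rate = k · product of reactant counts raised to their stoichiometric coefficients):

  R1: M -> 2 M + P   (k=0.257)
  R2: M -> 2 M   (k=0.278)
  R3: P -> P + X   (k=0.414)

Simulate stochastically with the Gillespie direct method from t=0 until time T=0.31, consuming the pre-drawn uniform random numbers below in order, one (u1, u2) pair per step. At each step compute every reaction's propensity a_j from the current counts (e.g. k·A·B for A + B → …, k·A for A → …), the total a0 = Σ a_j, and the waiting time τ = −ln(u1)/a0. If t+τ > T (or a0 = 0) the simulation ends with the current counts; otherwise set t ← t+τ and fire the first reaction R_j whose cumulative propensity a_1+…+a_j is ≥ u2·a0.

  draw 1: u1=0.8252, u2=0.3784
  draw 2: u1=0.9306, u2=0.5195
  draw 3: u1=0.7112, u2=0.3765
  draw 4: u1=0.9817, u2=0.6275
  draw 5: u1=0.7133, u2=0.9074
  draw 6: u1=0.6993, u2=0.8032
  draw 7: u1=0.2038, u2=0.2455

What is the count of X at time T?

X at T = 7

t=0.000: M=5 P=2 B=7 X=5
Draw 1: a1=1.285, a2=1.390, a3=0.828, a0=3.503; τ=−ln(0.8252)/3.503=0.055 → t=0.055; u2·a0=0.3784·3.503=1.326; a1=1.285 < 1.326 ≤ a1+a2=2.675 → R2 fires; M=6 P=2 B=7 X=5
Draw 2: a1=1.542, a2=1.668, a3=0.828, a0=4.038; τ=−ln(0.9306)/4.038=0.018 → t=0.073; u2·a0=0.5195·4.038=2.098; a1=1.542 < 2.098 ≤ a1+a2=3.210 → R2 fires; M=7 P=2 B=7 X=5
Draw 3: a1=1.799, a2=1.946, a3=0.828, a0=4.573; τ=−ln(0.7112)/4.573=0.075 → t=0.147; u2·a0=0.3765·4.573=1.722 ≤ a1=1.799 → R1 fires; M=8 P=3 B=7 X=5
Draw 4: a1=2.056, a2=2.224, a3=1.242, a0=5.522; τ=−ln(0.9817)/5.522=0.003 → t=0.151; u2·a0=0.6275·5.522=3.465; a1=2.056 < 3.465 ≤ a1+a2=4.280 → R2 fires; M=9 P=3 B=7 X=5
Draw 5: a1=2.313, a2=2.502, a3=1.242, a0=6.057; τ=−ln(0.7133)/6.057=0.056 → t=0.206; u2·a0=0.9074·6.057=5.496; a1+a2=4.815 < 5.496 ≤ a1+…+a3=6.057 → R3 fires; M=9 P=3 B=7 X=6
Draw 6: a1=2.313, a2=2.502, a3=1.242, a0=6.057; τ=−ln(0.6993)/6.057=0.059 → t=0.265; u2·a0=0.8032·6.057=4.865; a1+a2=4.815 < 4.865 ≤ a1+…+a3=6.057 → R3 fires; M=9 P=3 B=7 X=7
Draw 7: a1=2.313, a2=2.502, a3=1.242, a0=6.057; τ=−ln(0.2038)/6.057=0.263 → t=0.528 > T=0.31: stop.
Read off X at T=0.31: 7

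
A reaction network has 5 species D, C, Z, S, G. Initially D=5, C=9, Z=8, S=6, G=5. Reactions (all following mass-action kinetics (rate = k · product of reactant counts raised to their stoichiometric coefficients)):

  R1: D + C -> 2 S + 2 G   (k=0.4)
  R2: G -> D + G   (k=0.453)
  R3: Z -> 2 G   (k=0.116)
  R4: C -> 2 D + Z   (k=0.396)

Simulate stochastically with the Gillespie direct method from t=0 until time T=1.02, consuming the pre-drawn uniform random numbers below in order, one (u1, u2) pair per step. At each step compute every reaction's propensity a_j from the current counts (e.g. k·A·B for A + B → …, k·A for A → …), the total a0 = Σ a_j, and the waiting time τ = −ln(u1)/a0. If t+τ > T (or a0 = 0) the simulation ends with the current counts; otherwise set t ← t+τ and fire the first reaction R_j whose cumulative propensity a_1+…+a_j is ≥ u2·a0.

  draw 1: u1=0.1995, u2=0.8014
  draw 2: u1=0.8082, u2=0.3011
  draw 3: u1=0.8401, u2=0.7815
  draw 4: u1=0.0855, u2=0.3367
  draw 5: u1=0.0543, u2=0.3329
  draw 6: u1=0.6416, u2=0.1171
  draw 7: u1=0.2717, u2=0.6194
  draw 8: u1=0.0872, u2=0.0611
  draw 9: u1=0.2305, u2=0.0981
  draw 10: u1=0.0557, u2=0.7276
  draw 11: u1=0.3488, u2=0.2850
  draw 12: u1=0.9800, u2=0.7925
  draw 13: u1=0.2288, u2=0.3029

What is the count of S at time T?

t=0.000: D=5 C=9 Z=8 S=6 G=5
Draw 1: a1=18.000, a2=2.265, a3=0.928, a4=3.564, a0=24.757; τ=−ln(0.1995)/24.757=0.065 → t=0.065; u2·a0=0.8014·24.757=19.840; a1=18.000 < 19.840 ≤ a1+a2=20.265 → R2 fires; D=6 C=9 Z=8 S=6 G=5
Draw 2: a1=21.600, a2=2.265, a3=0.928, a4=3.564, a0=28.357; τ=−ln(0.8082)/28.357=0.008 → t=0.073; u2·a0=0.3011·28.357=8.538 ≤ a1=21.600 → R1 fires; D=5 C=8 Z=8 S=8 G=7
Draw 3: a1=16.000, a2=3.171, a3=0.928, a4=3.168, a0=23.267; τ=−ln(0.8401)/23.267=0.007 → t=0.080; u2·a0=0.7815·23.267=18.183; a1=16.000 < 18.183 ≤ a1+a2=19.171 → R2 fires; D=6 C=8 Z=8 S=8 G=7
Draw 4: a1=19.200, a2=3.171, a3=0.928, a4=3.168, a0=26.467; τ=−ln(0.0855)/26.467=0.093 → t=0.173; u2·a0=0.3367·26.467=8.911 ≤ a1=19.200 → R1 fires; D=5 C=7 Z=8 S=10 G=9
Draw 5: a1=14.000, a2=4.077, a3=0.928, a4=2.772, a0=21.777; τ=−ln(0.0543)/21.777=0.134 → t=0.307; u2·a0=0.3329·21.777=7.250 ≤ a1=14.000 → R1 fires; D=4 C=6 Z=8 S=12 G=11
Draw 6: a1=9.600, a2=4.983, a3=0.928, a4=2.376, a0=17.887; τ=−ln(0.6416)/17.887=0.025 → t=0.332; u2·a0=0.1171·17.887=2.095 ≤ a1=9.600 → R1 fires; D=3 C=5 Z=8 S=14 G=13
Draw 7: a1=6.000, a2=5.889, a3=0.928, a4=1.980, a0=14.797; τ=−ln(0.2717)/14.797=0.088 → t=0.420; u2·a0=0.6194·14.797=9.165; a1=6.000 < 9.165 ≤ a1+a2=11.889 → R2 fires; D=4 C=5 Z=8 S=14 G=13
Draw 8: a1=8.000, a2=5.889, a3=0.928, a4=1.980, a0=16.797; τ=−ln(0.0872)/16.797=0.145 → t=0.565; u2·a0=0.0611·16.797=1.026 ≤ a1=8.000 → R1 fires; D=3 C=4 Z=8 S=16 G=15
Draw 9: a1=4.800, a2=6.795, a3=0.928, a4=1.584, a0=14.107; τ=−ln(0.2305)/14.107=0.104 → t=0.669; u2·a0=0.0981·14.107=1.384 ≤ a1=4.800 → R1 fires; D=2 C=3 Z=8 S=18 G=17
Draw 10: a1=2.400, a2=7.701, a3=0.928, a4=1.188, a0=12.217; τ=−ln(0.0557)/12.217=0.236 → t=0.905; u2·a0=0.7276·12.217=8.889; a1=2.400 < 8.889 ≤ a1+a2=10.101 → R2 fires; D=3 C=3 Z=8 S=18 G=17
Draw 11: a1=3.600, a2=7.701, a3=0.928, a4=1.188, a0=13.417; τ=−ln(0.3488)/13.417=0.079 → t=0.984; u2·a0=0.2850·13.417=3.824; a1=3.600 < 3.824 ≤ a1+a2=11.301 → R2 fires; D=4 C=3 Z=8 S=18 G=17
Draw 12: a1=4.800, a2=7.701, a3=0.928, a4=1.188, a0=14.617; τ=−ln(0.9800)/14.617=0.001 → t=0.985; u2·a0=0.7925·14.617=11.584; a1=4.800 < 11.584 ≤ a1+a2=12.501 → R2 fires; D=5 C=3 Z=8 S=18 G=17
Draw 13: a1=6.000, a2=7.701, a3=0.928, a4=1.188, a0=15.817; τ=−ln(0.2288)/15.817=0.093 → t=1.078 > T=1.02: stop.
Read off S at T=1.02: 18

S at T = 18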